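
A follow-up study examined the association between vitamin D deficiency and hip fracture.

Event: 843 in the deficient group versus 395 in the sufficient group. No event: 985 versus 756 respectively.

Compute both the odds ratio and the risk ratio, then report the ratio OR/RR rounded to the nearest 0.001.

From the description: a = 843, b = 985, c = 395, d = 756.
OR = (843·756)/(985·395) = 637308/389075 = 1.63801
Risk in exposed = 843/1828 = 0.46116; risk in unexposed = 395/1151 = 0.34318; RR = 1.34378
OR/RR = 1.63801 / 1.34378 = 1.21895
The outcome is not rare, so the OR lies further from 1 than the RR.

1.219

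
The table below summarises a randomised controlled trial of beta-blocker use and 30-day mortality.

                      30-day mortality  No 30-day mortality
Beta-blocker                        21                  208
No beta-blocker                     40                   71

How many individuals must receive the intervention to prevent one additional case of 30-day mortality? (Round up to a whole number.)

Risk in treated group = 21/229 = 0.09170; risk in control = 40/111 = 0.36036.
Absolute risk reduction = 0.36036 − 0.09170 = 0.26866
NNT = 1 / ARR = 1 / 0.26866 = 3.722 → round up → 4

4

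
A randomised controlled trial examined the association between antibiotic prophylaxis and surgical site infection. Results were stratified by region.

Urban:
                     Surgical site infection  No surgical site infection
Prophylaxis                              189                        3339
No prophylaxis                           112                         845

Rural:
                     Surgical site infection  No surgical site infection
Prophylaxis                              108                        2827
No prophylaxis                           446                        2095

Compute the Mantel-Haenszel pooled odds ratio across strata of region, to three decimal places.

OR_MH = Σ(aᵢdᵢ/nᵢ) / Σ(bᵢcᵢ/nᵢ), where nᵢ is the stratum total.
Stratum 1 (Urban): n = 4485; a·d/n = 189·845/4485 = 35.6087; b·c/n = 3339·112/4485 = 83.3819
Stratum 2 (Rural): n = 5476; a·d/n = 108·2095/5476 = 41.3185; b·c/n = 2827·446/5476 = 230.2487
OR_MH = (35.6087 + 41.3185) / (83.3819 + 230.2487) = 76.9272 / 313.6307 = 0.24528

0.245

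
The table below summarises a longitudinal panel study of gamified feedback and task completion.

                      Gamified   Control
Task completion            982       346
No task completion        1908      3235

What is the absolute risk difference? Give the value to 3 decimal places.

Reading the table with exposure as columns: a = 982 (Gamified, case), b = 1908 (Gamified, non-case), c = 346 (Control, case), d = 3235.
Risk in exposed = 982/2890 = 0.339792; risk in unexposed = 346/3581 = 0.096621.
Risk difference = 0.339792 − 0.096621 = 0.243171

0.243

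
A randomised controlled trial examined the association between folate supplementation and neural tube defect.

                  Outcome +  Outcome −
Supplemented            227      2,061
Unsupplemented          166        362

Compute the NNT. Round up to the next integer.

Risk in treated group = 227/2288 = 0.09921; risk in control = 166/528 = 0.31439.
Absolute risk reduction = 0.31439 − 0.09921 = 0.21518
NNT = 1 / ARR = 1 / 0.21518 = 4.647 → round up → 5

5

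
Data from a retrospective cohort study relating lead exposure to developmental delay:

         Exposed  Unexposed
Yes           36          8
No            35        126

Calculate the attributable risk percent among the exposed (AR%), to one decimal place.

88.2

Reading the table with exposure as columns: a = 36 (Exposed, case), b = 35 (Exposed, non-case), c = 8 (Unexposed, case), d = 126.
Risk in exposed = 36/71 = 0.50704; risk in unexposed = 8/134 = 0.05970.
RR = 0.50704/0.05970 = 8.49296
AR% = (RR − 1)/RR × 100 = (8.49296 − 1)/8.49296 × 100 = 88.2255%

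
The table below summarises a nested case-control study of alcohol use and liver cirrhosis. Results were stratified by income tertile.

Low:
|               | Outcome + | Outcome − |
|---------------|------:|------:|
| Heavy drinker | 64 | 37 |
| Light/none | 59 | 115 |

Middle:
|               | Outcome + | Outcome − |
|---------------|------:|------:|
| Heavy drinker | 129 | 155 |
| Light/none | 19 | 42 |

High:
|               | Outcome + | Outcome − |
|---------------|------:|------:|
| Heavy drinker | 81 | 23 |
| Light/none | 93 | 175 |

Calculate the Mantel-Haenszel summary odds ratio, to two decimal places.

3.63

OR_MH = Σ(aᵢdᵢ/nᵢ) / Σ(bᵢcᵢ/nᵢ), where nᵢ is the stratum total.
Stratum 1 (Low): n = 275; a·d/n = 64·115/275 = 26.7636; b·c/n = 37·59/275 = 7.9382
Stratum 2 (Middle): n = 345; a·d/n = 129·42/345 = 15.7043; b·c/n = 155·19/345 = 8.5362
Stratum 3 (High): n = 372; a·d/n = 81·175/372 = 38.1048; b·c/n = 23·93/372 = 5.7500
OR_MH = (26.7636 + 15.7043 + 38.1048) / (7.9382 + 8.5362 + 5.7500) = 80.5728 / 22.2244 = 3.62542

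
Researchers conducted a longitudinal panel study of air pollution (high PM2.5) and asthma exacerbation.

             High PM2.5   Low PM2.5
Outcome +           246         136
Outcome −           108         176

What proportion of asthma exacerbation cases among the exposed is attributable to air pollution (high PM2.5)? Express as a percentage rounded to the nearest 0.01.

Reading the table with exposure as columns: a = 246 (High PM2.5, case), b = 108 (High PM2.5, non-case), c = 136 (Low PM2.5, case), d = 176.
Risk in exposed = 246/354 = 0.69492; risk in unexposed = 136/312 = 0.43590.
RR = 0.69492/0.43590 = 1.59422
AR% = (RR − 1)/RR × 100 = (1.59422 − 1)/1.59422 × 100 = 37.2733%

37.27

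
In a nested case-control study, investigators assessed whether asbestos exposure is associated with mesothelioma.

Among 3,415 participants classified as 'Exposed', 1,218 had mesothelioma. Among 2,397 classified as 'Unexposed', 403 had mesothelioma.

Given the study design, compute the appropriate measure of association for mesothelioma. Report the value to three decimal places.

2.743

From the description: a = 1218, b = 2197, c = 403, d = 1994.
This is a nested case-control study: participants were sampled on outcome status, so risks in the source population cannot be estimated directly — relative risk is not valid here. The odds ratio is the appropriate measure.
OR = (a·d)/(b·c) = (1218 × 1994) / (2197 × 403) = 2428692 / 885391 = 2.74307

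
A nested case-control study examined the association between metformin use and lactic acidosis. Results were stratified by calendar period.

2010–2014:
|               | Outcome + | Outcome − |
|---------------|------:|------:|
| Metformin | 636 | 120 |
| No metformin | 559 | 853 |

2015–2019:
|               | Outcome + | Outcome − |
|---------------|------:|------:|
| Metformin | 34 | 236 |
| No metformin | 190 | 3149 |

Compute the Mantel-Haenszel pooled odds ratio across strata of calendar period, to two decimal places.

OR_MH = Σ(aᵢdᵢ/nᵢ) / Σ(bᵢcᵢ/nᵢ), where nᵢ is the stratum total.
Stratum 1 (2010–2014): n = 2168; a·d/n = 636·853/2168 = 250.2343; b·c/n = 120·559/2168 = 30.9410
Stratum 2 (2015–2019): n = 3609; a·d/n = 34·3149/3609 = 29.6664; b·c/n = 236·190/3609 = 12.4245
OR_MH = (250.2343 + 29.6664) / (30.9410 + 12.4245) = 279.9007 / 43.3655 = 6.45446

6.45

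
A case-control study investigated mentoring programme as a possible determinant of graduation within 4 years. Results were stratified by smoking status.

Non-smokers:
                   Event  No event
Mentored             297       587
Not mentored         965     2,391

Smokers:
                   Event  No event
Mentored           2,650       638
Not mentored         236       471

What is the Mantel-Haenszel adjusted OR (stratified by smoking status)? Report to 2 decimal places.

OR_MH = Σ(aᵢdᵢ/nᵢ) / Σ(bᵢcᵢ/nᵢ), where nᵢ is the stratum total.
Stratum 1 (Non-smokers): n = 4240; a·d/n = 297·2391/4240 = 167.4828; b·c/n = 587·965/4240 = 133.5979
Stratum 2 (Smokers): n = 3995; a·d/n = 2650·471/3995 = 312.4280; b·c/n = 638·236/3995 = 37.6891
OR_MH = (167.4828 + 312.4280) / (133.5979 + 37.6891) = 479.9108 / 171.2870 = 2.80179

2.80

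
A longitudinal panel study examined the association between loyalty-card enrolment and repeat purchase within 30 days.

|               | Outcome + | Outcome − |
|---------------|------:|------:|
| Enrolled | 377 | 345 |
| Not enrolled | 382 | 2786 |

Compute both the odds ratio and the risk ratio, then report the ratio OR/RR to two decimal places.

1.84

Cells: a = 377, b = 345, c = 382, d = 2786.
OR = (377·2786)/(345·382) = 1050322/131790 = 7.96966
Risk in exposed = 377/722 = 0.52216; risk in unexposed = 382/3168 = 0.12058; RR = 4.33038
OR/RR = 7.96966 / 4.33038 = 1.84041
The outcome is not rare, so the OR lies further from 1 than the RR.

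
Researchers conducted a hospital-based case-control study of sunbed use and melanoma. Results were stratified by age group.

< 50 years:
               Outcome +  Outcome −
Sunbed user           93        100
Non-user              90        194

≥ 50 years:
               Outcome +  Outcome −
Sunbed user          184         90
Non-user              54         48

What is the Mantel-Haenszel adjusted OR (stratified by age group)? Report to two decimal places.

1.93

OR_MH = Σ(aᵢdᵢ/nᵢ) / Σ(bᵢcᵢ/nᵢ), where nᵢ is the stratum total.
Stratum 1 (< 50 years): n = 477; a·d/n = 93·194/477 = 37.8239; b·c/n = 100·90/477 = 18.8679
Stratum 2 (≥ 50 years): n = 376; a·d/n = 184·48/376 = 23.4894; b·c/n = 90·54/376 = 12.9255
OR_MH = (37.8239 + 23.4894) / (18.8679 + 12.9255) = 61.3133 / 31.7935 = 1.92849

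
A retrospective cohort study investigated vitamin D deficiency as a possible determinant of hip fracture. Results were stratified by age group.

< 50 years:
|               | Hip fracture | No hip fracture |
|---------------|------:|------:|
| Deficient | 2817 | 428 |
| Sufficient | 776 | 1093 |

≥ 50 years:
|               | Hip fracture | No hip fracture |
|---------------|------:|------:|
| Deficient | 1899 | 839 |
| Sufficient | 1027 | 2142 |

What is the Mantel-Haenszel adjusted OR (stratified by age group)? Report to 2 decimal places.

6.12

OR_MH = Σ(aᵢdᵢ/nᵢ) / Σ(bᵢcᵢ/nᵢ), where nᵢ is the stratum total.
Stratum 1 (< 50 years): n = 5114; a·d/n = 2817·1093/5114 = 602.0690; b·c/n = 428·776/5114 = 64.9449
Stratum 2 (≥ 50 years): n = 5907; a·d/n = 1899·2142/5907 = 688.6166; b·c/n = 839·1027/5907 = 145.8698
OR_MH = (602.0690 + 688.6166) / (64.9449 + 145.8698) = 1290.6856 / 210.8147 = 6.12237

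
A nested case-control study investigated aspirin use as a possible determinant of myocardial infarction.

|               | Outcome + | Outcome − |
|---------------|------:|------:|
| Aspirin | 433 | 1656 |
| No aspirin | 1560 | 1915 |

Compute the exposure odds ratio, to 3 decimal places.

Cells: a = 433, b = 1656, c = 1560, d = 1915.
OR = (a·d)/(b·c) = (433 × 1915) / (1656 × 1560) = 829195 / 2583360 = 0.32098
Exposure is associated with lower odds of myocardial infarction (OR = 0.32 < 1).

0.321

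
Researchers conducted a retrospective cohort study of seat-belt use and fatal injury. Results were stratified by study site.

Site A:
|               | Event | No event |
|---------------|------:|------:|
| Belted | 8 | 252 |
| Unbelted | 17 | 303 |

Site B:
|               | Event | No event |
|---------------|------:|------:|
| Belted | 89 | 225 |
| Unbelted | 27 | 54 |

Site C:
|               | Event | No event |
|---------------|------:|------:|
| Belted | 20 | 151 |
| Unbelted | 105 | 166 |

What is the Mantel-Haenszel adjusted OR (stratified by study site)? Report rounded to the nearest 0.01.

0.41

OR_MH = Σ(aᵢdᵢ/nᵢ) / Σ(bᵢcᵢ/nᵢ), where nᵢ is the stratum total.
Stratum 1 (Site A): n = 580; a·d/n = 8·303/580 = 4.1793; b·c/n = 252·17/580 = 7.3862
Stratum 2 (Site B): n = 395; a·d/n = 89·54/395 = 12.1671; b·c/n = 225·27/395 = 15.3797
Stratum 3 (Site C): n = 442; a·d/n = 20·166/442 = 7.5113; b·c/n = 151·105/442 = 35.8710
OR_MH = (4.1793 + 12.1671 + 7.5113) / (7.3862 + 15.3797 + 35.8710) = 23.8577 / 58.6370 = 0.40687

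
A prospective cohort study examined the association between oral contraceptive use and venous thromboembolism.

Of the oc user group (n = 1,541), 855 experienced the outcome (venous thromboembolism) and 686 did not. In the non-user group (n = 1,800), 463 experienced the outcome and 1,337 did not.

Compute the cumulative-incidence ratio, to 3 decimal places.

From the description: a = 855, b = 686, c = 463, d = 1337.
Risk in exposed = 855/1541 = 0.55483; risk in unexposed = 463/1800 = 0.25722.
RR = 0.55483 / 0.25722 = 2.15702
The risk among the exposed is 2.16 times that among the unexposed.

2.157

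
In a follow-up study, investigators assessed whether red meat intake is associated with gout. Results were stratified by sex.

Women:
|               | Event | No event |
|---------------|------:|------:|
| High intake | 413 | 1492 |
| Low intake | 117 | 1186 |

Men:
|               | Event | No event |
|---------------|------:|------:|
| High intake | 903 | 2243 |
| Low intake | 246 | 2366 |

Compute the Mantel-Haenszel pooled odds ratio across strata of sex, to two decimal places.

OR_MH = Σ(aᵢdᵢ/nᵢ) / Σ(bᵢcᵢ/nᵢ), where nᵢ is the stratum total.
Stratum 1 (Women): n = 3208; a·d/n = 413·1186/3208 = 152.6864; b·c/n = 1492·117/3208 = 54.4152
Stratum 2 (Men): n = 5758; a·d/n = 903·2366/5758 = 371.0486; b·c/n = 2243·246/5758 = 95.8281
OR_MH = (152.6864 + 371.0486) / (54.4152 + 95.8281) = 523.7350 / 150.2433 = 3.48591

3.49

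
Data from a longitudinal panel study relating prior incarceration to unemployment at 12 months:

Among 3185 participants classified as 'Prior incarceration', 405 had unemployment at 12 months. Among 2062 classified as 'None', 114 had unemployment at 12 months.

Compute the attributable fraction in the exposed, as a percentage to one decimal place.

From the description: a = 405, b = 2780, c = 114, d = 1948.
Risk in exposed = 405/3185 = 0.12716; risk in unexposed = 114/2062 = 0.05529.
RR = 0.12716/0.05529 = 2.30001
AR% = (RR − 1)/RR × 100 = (2.30001 − 1)/2.30001 × 100 = 56.5219%

56.5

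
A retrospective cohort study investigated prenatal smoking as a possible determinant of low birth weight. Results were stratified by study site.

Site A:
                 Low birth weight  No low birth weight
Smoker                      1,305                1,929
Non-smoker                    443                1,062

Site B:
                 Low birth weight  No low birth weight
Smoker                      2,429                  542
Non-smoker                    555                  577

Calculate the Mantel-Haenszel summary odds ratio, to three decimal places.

2.500

OR_MH = Σ(aᵢdᵢ/nᵢ) / Σ(bᵢcᵢ/nᵢ), where nᵢ is the stratum total.
Stratum 1 (Site A): n = 4739; a·d/n = 1305·1062/4739 = 292.4478; b·c/n = 1929·443/4739 = 180.3222
Stratum 2 (Site B): n = 4103; a·d/n = 2429·577/4103 = 341.5874; b·c/n = 542·555/4103 = 73.3146
OR_MH = (292.4478 + 341.5874) / (180.3222 + 73.3146) = 634.0351 / 253.6369 = 2.49978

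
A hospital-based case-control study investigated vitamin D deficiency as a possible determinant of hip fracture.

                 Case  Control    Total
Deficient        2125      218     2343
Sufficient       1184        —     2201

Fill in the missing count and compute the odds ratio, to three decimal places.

8.373

The missing cell is in the unexposed row: 2201 − 1184 = 1017.
So a = 2125, b = 218, c = 1184, d = 1017.
OR = (a·d)/(b·c) = (2125 × 1017) / (218 × 1184) = 2161125 / 258112 = 8.37282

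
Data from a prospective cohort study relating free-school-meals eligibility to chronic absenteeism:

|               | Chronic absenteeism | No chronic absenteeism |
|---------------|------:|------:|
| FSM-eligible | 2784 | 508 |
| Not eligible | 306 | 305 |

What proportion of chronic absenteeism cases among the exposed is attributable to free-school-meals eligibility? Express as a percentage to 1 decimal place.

Cells: a = 2784, b = 508, c = 306, d = 305.
Risk in exposed = 2784/3292 = 0.84569; risk in unexposed = 306/611 = 0.50082.
RR = 0.84569/0.50082 = 1.68861
AR% = (RR − 1)/RR × 100 = (1.68861 − 1)/1.68861 × 100 = 40.7797%

40.8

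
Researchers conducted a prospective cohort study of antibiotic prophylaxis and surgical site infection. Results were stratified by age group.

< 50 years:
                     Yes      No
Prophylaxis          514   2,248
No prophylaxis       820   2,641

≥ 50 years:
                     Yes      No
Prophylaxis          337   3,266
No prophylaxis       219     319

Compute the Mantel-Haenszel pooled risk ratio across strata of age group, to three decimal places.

0.595

RR_MH = Σ(aᵢ·n₀ᵢ/nᵢ) / Σ(cᵢ·n₁ᵢ/nᵢ), with n₁ᵢ = aᵢ+bᵢ (exposed), n₀ᵢ = cᵢ+dᵢ (unexposed), nᵢ = n₁ᵢ+n₀ᵢ.
Stratum 1 (< 50 years): n₁ = 2762, n₀ = 3461, n = 6223; a·n₀/n = 514·3461/6223 = 285.8676; c·n₁/n = 820·2762/6223 = 363.9466
Stratum 2 (≥ 50 years): n₁ = 3603, n₀ = 538, n = 4141; a·n₀/n = 337·538/4141 = 43.7831; c·n₁/n = 219·3603/4141 = 190.5475
RR_MH = (285.8676 + 43.7831) / (363.9466 + 190.5475) = 329.6507 / 554.4941 = 0.59451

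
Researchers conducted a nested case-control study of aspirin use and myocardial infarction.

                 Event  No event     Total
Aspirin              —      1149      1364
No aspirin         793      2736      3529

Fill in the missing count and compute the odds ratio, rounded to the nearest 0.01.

The missing cell is in the exposed row: 1364 − 1149 = 215.
So a = 215, b = 1149, c = 793, d = 2736.
OR = (a·d)/(b·c) = (215 × 2736) / (1149 × 793) = 588240 / 911157 = 0.64560

0.65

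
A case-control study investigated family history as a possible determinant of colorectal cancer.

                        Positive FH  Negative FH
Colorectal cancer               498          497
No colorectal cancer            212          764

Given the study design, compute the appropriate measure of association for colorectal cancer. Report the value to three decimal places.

Reading the table with exposure as columns: a = 498 (Positive FH, case), b = 212 (Positive FH, non-case), c = 497 (Negative FH, case), d = 764.
This is a case-control study: participants were sampled on outcome status, so risks in the source population cannot be estimated directly — relative risk is not valid here. The odds ratio is the appropriate measure.
OR = (a·d)/(b·c) = (498 × 764) / (212 × 497) = 380472 / 105364 = 3.61102

3.611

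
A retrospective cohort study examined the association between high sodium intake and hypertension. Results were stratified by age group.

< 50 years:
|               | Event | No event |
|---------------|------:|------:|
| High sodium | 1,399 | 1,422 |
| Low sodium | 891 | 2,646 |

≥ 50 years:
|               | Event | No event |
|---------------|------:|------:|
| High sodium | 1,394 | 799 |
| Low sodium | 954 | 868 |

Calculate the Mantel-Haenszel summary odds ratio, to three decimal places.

2.271

OR_MH = Σ(aᵢdᵢ/nᵢ) / Σ(bᵢcᵢ/nᵢ), where nᵢ is the stratum total.
Stratum 1 (< 50 years): n = 6358; a·d/n = 1399·2646/6358 = 582.2199; b·c/n = 1422·891/6358 = 199.2768
Stratum 2 (≥ 50 years): n = 4015; a·d/n = 1394·868/4015 = 301.3679; b·c/n = 799·954/4015 = 189.8496
OR_MH = (582.2199 + 301.3679) / (199.2768 + 189.8496) = 883.5878 / 389.1264 = 2.27070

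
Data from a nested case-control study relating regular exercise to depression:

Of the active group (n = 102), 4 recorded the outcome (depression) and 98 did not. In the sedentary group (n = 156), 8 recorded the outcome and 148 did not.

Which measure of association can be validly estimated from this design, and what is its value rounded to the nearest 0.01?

0.76

From the description: a = 4, b = 98, c = 8, d = 148.
This is a nested case-control study: participants were sampled on outcome status, so risks in the source population cannot be estimated directly — relative risk is not valid here. The odds ratio is the appropriate measure.
OR = (a·d)/(b·c) = (4 × 148) / (98 × 8) = 592 / 784 = 0.75510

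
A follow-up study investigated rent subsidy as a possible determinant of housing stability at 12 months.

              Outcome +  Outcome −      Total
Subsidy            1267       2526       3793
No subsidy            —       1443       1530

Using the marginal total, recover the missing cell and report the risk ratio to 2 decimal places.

5.87

The missing cell is in the unexposed row: 1530 − 1443 = 87.
So a = 1267, b = 2526, c = 87, d = 1443.
RR = [a/(a+b)] / [c/(c+d)] = (1267/3793) / (87/1530) = 0.33404/0.05686 = 5.87443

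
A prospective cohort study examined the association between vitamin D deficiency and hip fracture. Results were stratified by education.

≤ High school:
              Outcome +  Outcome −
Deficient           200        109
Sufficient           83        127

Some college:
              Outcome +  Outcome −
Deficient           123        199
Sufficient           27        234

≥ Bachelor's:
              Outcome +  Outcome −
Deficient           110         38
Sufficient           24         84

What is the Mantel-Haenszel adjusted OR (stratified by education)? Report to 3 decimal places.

OR_MH = Σ(aᵢdᵢ/nᵢ) / Σ(bᵢcᵢ/nᵢ), where nᵢ is the stratum total.
Stratum 1 (≤ High school): n = 519; a·d/n = 200·127/519 = 48.9403; b·c/n = 109·83/519 = 17.4316
Stratum 2 (Some college): n = 583; a·d/n = 123·234/583 = 49.3688; b·c/n = 199·27/583 = 9.2161
Stratum 3 (≥ Bachelor's): n = 256; a·d/n = 110·84/256 = 36.0938; b·c/n = 38·24/256 = 3.5625
OR_MH = (48.9403 + 49.3688 + 36.0938) / (17.4316 + 9.2161 + 3.5625) = 134.4028 / 30.2102 = 4.44892

4.449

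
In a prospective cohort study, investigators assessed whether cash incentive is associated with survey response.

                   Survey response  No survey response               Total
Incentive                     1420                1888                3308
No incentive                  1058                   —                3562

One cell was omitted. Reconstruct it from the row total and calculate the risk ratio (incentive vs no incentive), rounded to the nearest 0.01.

The missing cell is in the unexposed row: 3562 − 1058 = 2504.
So a = 1420, b = 1888, c = 1058, d = 2504.
RR = [a/(a+b)] / [c/(c+d)] = (1420/3308) / (1058/3562) = 0.42926/0.29702 = 1.44521

1.45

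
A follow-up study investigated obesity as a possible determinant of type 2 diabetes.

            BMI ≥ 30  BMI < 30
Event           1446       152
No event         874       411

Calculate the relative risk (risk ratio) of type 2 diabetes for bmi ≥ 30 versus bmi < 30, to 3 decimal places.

2.309

Reading the table with exposure as columns: a = 1446 (BMI ≥ 30, case), b = 874 (BMI ≥ 30, non-case), c = 152 (BMI < 30, case), d = 411.
Risk in exposed = 1446/2320 = 0.62328; risk in unexposed = 152/563 = 0.26998.
RR = 0.62328 / 0.26998 = 2.30858
The risk among the exposed is 2.31 times that among the unexposed.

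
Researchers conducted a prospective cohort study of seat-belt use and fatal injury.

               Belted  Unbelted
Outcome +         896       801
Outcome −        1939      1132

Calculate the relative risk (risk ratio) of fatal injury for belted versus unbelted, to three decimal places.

0.763

Reading the table with exposure as columns: a = 896 (Belted, case), b = 1939 (Belted, non-case), c = 801 (Unbelted, case), d = 1132.
Risk in exposed = 896/2835 = 0.31605; risk in unexposed = 801/1933 = 0.41438.
RR = 0.31605 / 0.41438 = 0.76270
The risk is 24% lower among the exposed than among the unexposed.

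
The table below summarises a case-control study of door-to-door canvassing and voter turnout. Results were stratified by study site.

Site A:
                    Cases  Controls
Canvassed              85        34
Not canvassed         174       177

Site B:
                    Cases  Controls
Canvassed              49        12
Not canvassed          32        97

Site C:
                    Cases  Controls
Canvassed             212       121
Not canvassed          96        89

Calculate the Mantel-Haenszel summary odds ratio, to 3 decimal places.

OR_MH = Σ(aᵢdᵢ/nᵢ) / Σ(bᵢcᵢ/nᵢ), where nᵢ is the stratum total.
Stratum 1 (Site A): n = 470; a·d/n = 85·177/470 = 32.0106; b·c/n = 34·174/470 = 12.5872
Stratum 2 (Site B): n = 190; a·d/n = 49·97/190 = 25.0158; b·c/n = 12·32/190 = 2.0211
Stratum 3 (Site C): n = 518; a·d/n = 212·89/518 = 36.4247; b·c/n = 121·96/518 = 22.4247
OR_MH = (32.0106 + 25.0158 + 36.4247) / (12.5872 + 2.0211 + 22.4247) = 93.4511 / 37.0330 = 2.52346

2.523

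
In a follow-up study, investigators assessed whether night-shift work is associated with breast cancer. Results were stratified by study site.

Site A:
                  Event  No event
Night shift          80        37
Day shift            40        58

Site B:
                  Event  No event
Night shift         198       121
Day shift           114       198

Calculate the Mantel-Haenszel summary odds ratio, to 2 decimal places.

2.91

OR_MH = Σ(aᵢdᵢ/nᵢ) / Σ(bᵢcᵢ/nᵢ), where nᵢ is the stratum total.
Stratum 1 (Site A): n = 215; a·d/n = 80·58/215 = 21.5814; b·c/n = 37·40/215 = 6.8837
Stratum 2 (Site B): n = 631; a·d/n = 198·198/631 = 62.1300; b·c/n = 121·114/631 = 21.8605
OR_MH = (21.5814 + 62.1300) / (6.8837 + 21.8605) = 83.7113 / 28.7443 = 2.91228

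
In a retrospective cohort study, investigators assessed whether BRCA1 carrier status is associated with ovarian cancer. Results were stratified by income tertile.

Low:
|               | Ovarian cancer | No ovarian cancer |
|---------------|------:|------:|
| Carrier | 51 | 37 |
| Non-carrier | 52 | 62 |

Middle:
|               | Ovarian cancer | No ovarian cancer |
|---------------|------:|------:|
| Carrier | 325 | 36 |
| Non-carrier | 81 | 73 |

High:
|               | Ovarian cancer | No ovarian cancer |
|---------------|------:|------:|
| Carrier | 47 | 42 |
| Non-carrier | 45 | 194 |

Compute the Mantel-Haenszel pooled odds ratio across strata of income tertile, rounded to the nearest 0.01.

4.27

OR_MH = Σ(aᵢdᵢ/nᵢ) / Σ(bᵢcᵢ/nᵢ), where nᵢ is the stratum total.
Stratum 1 (Low): n = 202; a·d/n = 51·62/202 = 15.6535; b·c/n = 37·52/202 = 9.5248
Stratum 2 (Middle): n = 515; a·d/n = 325·73/515 = 46.0680; b·c/n = 36·81/515 = 5.6621
Stratum 3 (High): n = 328; a·d/n = 47·194/328 = 27.7988; b·c/n = 42·45/328 = 5.7622
OR_MH = (15.6535 + 46.0680 + 27.7988) / (9.5248 + 5.6621 + 5.7622) = 89.5202 / 20.9491 = 4.27323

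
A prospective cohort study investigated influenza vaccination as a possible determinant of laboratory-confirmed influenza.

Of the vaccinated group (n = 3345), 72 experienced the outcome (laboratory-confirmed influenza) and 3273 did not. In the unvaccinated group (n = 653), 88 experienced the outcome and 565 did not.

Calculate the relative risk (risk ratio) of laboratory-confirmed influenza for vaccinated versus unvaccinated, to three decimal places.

From the description: a = 72, b = 3273, c = 88, d = 565.
Risk in exposed = 72/3345 = 0.02152; risk in unexposed = 88/653 = 0.13476.
RR = 0.02152 / 0.13476 = 0.15972
The risk is 84% lower among the exposed than among the unexposed.

0.160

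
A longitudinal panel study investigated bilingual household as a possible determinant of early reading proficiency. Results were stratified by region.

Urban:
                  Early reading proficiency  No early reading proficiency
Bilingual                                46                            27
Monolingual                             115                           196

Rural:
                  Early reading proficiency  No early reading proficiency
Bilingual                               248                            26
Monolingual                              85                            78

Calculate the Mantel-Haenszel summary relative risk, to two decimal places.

1.73

RR_MH = Σ(aᵢ·n₀ᵢ/nᵢ) / Σ(cᵢ·n₁ᵢ/nᵢ), with n₁ᵢ = aᵢ+bᵢ (exposed), n₀ᵢ = cᵢ+dᵢ (unexposed), nᵢ = n₁ᵢ+n₀ᵢ.
Stratum 1 (Urban): n₁ = 73, n₀ = 311, n = 384; a·n₀/n = 46·311/384 = 37.2552; c·n₁/n = 115·73/384 = 21.8620
Stratum 2 (Rural): n₁ = 274, n₀ = 163, n = 437; a·n₀/n = 248·163/437 = 92.5034; c·n₁/n = 85·274/437 = 53.2952
RR_MH = (37.2552 + 92.5034) / (21.8620 + 53.2952) = 129.7586 / 75.1572 = 1.72650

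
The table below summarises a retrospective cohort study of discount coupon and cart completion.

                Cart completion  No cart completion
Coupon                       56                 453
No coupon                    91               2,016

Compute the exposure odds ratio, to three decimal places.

2.739

Cells: a = 56, b = 453, c = 91, d = 2016.
OR = (a·d)/(b·c) = (56 × 2016) / (453 × 91) = 112896 / 41223 = 2.73867
The odds of cart completion are about 2.74 times as high in the coupon group.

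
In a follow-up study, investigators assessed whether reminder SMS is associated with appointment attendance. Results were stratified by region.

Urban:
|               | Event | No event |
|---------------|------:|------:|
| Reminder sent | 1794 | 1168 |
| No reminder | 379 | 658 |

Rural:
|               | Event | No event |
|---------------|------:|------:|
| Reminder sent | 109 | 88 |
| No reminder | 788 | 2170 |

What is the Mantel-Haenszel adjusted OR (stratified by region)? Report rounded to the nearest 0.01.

OR_MH = Σ(aᵢdᵢ/nᵢ) / Σ(bᵢcᵢ/nᵢ), where nᵢ is the stratum total.
Stratum 1 (Urban): n = 3999; a·d/n = 1794·658/3999 = 295.1868; b·c/n = 1168·379/3999 = 110.6957
Stratum 2 (Rural): n = 3155; a·d/n = 109·2170/3155 = 74.9699; b·c/n = 88·788/3155 = 21.9791
OR_MH = (295.1868 + 74.9699) / (110.6957 + 21.9791) = 370.1567 / 132.6748 = 2.78996

2.79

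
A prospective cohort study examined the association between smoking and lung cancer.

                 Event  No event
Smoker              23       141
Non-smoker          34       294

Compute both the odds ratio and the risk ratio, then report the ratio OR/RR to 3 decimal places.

Cells: a = 23, b = 141, c = 34, d = 294.
OR = (23·294)/(141·34) = 6762/4794 = 1.41051
Risk in exposed = 23/164 = 0.14024; risk in unexposed = 34/328 = 0.10366; RR = 1.35294
OR/RR = 1.41051 / 1.35294 = 1.04255
The outcome is not rare, so the OR lies further from 1 than the RR.

1.043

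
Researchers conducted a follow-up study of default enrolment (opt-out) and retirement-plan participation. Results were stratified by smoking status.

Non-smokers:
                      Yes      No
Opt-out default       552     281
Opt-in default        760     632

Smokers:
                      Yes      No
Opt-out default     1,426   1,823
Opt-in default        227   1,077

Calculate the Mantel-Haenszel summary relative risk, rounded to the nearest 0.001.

RR_MH = Σ(aᵢ·n₀ᵢ/nᵢ) / Σ(cᵢ·n₁ᵢ/nᵢ), with n₁ᵢ = aᵢ+bᵢ (exposed), n₀ᵢ = cᵢ+dᵢ (unexposed), nᵢ = n₁ᵢ+n₀ᵢ.
Stratum 1 (Non-smokers): n₁ = 833, n₀ = 1392, n = 2225; a·n₀/n = 552·1392/2225 = 345.3411; c·n₁/n = 760·833/2225 = 284.5303
Stratum 2 (Smokers): n₁ = 3249, n₀ = 1304, n = 4553; a·n₀/n = 1426·1304/4553 = 408.4129; c·n₁/n = 227·3249/4553 = 161.9862
RR_MH = (345.3411 + 408.4129) / (284.5303 + 161.9862) = 753.7540 / 446.5165 = 1.68808

1.688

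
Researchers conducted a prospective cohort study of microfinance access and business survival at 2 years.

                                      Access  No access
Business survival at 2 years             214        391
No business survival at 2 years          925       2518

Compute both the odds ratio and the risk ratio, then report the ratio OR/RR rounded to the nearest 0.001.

Reading the table with exposure as columns: a = 214 (Access, case), b = 925 (Access, non-case), c = 391 (No access, case), d = 2518.
OR = (214·2518)/(925·391) = 538852/361675 = 1.48988
Risk in exposed = 214/1139 = 0.18788; risk in unexposed = 391/2909 = 0.13441; RR = 1.39784
OR/RR = 1.48988 / 1.39784 = 1.06584
The outcome is not rare, so the OR lies further from 1 than the RR.

1.066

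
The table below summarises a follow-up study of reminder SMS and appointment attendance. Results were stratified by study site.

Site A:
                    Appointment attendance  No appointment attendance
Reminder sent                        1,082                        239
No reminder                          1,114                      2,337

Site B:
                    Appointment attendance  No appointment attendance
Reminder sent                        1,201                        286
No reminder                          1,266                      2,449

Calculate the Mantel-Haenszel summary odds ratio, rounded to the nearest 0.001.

OR_MH = Σ(aᵢdᵢ/nᵢ) / Σ(bᵢcᵢ/nᵢ), where nᵢ is the stratum total.
Stratum 1 (Site A): n = 4772; a·d/n = 1082·2337/4772 = 529.8898; b·c/n = 239·1114/4772 = 55.7934
Stratum 2 (Site B): n = 5202; a·d/n = 1201·2449/5202 = 565.4073; b·c/n = 286·1266/5202 = 69.6032
OR_MH = (529.8898 + 565.4073) / (55.7934 + 69.6032) = 1095.2971 / 125.3966 = 8.73466

8.735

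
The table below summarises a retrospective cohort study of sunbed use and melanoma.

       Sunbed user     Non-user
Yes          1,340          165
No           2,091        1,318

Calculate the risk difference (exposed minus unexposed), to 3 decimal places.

0.279

Reading the table with exposure as columns: a = 1340 (Sunbed user, case), b = 2091 (Sunbed user, non-case), c = 165 (Non-user, case), d = 1318.
Risk in exposed = 1340/3431 = 0.390557; risk in unexposed = 165/1483 = 0.111261.
Risk difference = 0.390557 − 0.111261 = 0.279296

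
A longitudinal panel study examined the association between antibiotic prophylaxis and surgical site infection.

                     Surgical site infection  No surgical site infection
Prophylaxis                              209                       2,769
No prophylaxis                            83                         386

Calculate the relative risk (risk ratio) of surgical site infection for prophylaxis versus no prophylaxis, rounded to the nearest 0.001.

0.397

Cells: a = 209, b = 2769, c = 83, d = 386.
Risk in exposed = 209/2978 = 0.07018; risk in unexposed = 83/469 = 0.17697.
RR = 0.07018 / 0.17697 = 0.39657
The risk is 60% lower among the exposed than among the unexposed.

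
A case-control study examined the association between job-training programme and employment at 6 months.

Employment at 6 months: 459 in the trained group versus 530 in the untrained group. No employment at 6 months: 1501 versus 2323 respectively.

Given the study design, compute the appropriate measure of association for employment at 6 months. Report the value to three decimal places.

1.340

From the description: a = 459, b = 1501, c = 530, d = 2323.
This is a case-control study: participants were sampled on outcome status, so risks in the source population cannot be estimated directly — relative risk is not valid here. The odds ratio is the appropriate measure.
OR = (a·d)/(b·c) = (459 × 2323) / (1501 × 530) = 1066257 / 795530 = 1.34031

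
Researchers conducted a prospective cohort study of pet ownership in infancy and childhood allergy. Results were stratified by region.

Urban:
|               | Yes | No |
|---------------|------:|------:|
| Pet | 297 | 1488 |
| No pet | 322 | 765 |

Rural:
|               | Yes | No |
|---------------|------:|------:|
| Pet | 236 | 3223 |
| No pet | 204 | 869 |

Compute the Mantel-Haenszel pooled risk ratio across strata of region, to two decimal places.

RR_MH = Σ(aᵢ·n₀ᵢ/nᵢ) / Σ(cᵢ·n₁ᵢ/nᵢ), with n₁ᵢ = aᵢ+bᵢ (exposed), n₀ᵢ = cᵢ+dᵢ (unexposed), nᵢ = n₁ᵢ+n₀ᵢ.
Stratum 1 (Urban): n₁ = 1785, n₀ = 1087, n = 2872; a·n₀/n = 297·1087/2872 = 112.4091; c·n₁/n = 322·1785/2872 = 200.1288
Stratum 2 (Rural): n₁ = 3459, n₀ = 1073, n = 4532; a·n₀/n = 236·1073/4532 = 55.8756; c·n₁/n = 204·3459/4532 = 155.7008
RR_MH = (112.4091 + 55.8756) / (200.1288 + 155.7008) = 168.2847 / 355.8296 = 0.47294

0.47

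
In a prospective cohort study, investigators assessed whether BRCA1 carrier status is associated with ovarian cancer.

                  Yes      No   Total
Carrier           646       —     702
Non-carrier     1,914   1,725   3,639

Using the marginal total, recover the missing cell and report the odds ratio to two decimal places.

10.40

The missing cell is in the exposed row: 702 − 646 = 56.
So a = 646, b = 56, c = 1914, d = 1725.
OR = (a·d)/(b·c) = (646 × 1725) / (56 × 1914) = 1114350 / 107184 = 10.39661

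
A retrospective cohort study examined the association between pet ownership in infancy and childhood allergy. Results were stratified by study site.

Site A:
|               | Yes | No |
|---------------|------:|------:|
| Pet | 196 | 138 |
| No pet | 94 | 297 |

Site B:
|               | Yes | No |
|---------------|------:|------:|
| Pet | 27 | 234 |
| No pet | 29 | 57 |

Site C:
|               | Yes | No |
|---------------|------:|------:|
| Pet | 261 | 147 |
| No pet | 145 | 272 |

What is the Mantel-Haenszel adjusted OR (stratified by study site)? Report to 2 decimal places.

OR_MH = Σ(aᵢdᵢ/nᵢ) / Σ(bᵢcᵢ/nᵢ), where nᵢ is the stratum total.
Stratum 1 (Site A): n = 725; a·d/n = 196·297/725 = 80.2924; b·c/n = 138·94/725 = 17.8924
Stratum 2 (Site B): n = 347; a·d/n = 27·57/347 = 4.4352; b·c/n = 234·29/347 = 19.5562
Stratum 3 (Site C): n = 825; a·d/n = 261·272/825 = 86.0509; b·c/n = 147·145/825 = 25.8364
OR_MH = (80.2924 + 4.4352 + 86.0509) / (17.8924 + 19.5562 + 25.8364) = 170.7785 / 63.2850 = 2.69856

2.70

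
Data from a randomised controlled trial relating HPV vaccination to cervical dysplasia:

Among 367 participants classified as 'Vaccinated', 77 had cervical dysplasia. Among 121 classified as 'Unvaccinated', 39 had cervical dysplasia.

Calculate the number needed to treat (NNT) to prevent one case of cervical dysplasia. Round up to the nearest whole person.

9

Risk in treated group = 77/367 = 0.20981; risk in control = 39/121 = 0.32231.
Absolute risk reduction = 0.32231 − 0.20981 = 0.11250
NNT = 1 / ARR = 1 / 0.11250 = 8.889 → round up → 9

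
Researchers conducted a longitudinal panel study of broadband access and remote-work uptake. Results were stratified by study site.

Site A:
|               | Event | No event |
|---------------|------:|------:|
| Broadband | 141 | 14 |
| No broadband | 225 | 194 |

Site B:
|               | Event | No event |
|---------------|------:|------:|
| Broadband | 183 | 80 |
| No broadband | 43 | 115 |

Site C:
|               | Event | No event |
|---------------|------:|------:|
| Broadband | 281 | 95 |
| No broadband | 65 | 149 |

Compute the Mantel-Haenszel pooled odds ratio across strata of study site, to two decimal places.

6.99

OR_MH = Σ(aᵢdᵢ/nᵢ) / Σ(bᵢcᵢ/nᵢ), where nᵢ is the stratum total.
Stratum 1 (Site A): n = 574; a·d/n = 141·194/574 = 47.6551; b·c/n = 14·225/574 = 5.4878
Stratum 2 (Site B): n = 421; a·d/n = 183·115/421 = 49.9881; b·c/n = 80·43/421 = 8.1710
Stratum 3 (Site C): n = 590; a·d/n = 281·149/590 = 70.9644; b·c/n = 95·65/590 = 10.4661
OR_MH = (47.6551 + 49.9881 + 70.9644) / (5.4878 + 8.1710 + 10.4661) = 168.6076 / 24.1249 = 6.98894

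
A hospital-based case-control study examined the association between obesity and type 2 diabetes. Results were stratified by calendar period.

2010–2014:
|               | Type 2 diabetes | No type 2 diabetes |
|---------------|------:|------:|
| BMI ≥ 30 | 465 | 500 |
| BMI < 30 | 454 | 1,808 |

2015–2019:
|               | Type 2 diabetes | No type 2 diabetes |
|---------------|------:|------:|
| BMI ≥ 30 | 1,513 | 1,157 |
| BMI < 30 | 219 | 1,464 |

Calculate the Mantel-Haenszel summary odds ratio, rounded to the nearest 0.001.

5.985

OR_MH = Σ(aᵢdᵢ/nᵢ) / Σ(bᵢcᵢ/nᵢ), where nᵢ is the stratum total.
Stratum 1 (2010–2014): n = 3227; a·d/n = 465·1808/3227 = 260.5268; b·c/n = 500·454/3227 = 70.3440
Stratum 2 (2015–2019): n = 4353; a·d/n = 1513·1464/4353 = 508.8518; b·c/n = 1157·219/4353 = 58.2088
OR_MH = (260.5268 + 508.8518) / (70.3440 + 58.2088) = 769.3786 / 128.5528 = 5.98492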